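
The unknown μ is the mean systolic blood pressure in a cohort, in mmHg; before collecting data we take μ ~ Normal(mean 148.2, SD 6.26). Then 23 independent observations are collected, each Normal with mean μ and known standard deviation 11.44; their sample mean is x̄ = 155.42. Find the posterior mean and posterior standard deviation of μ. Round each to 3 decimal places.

Posterior mean ≈ 154.505; posterior SD ≈ 2.229

With known σ, the Normal prior is conjugate. Weight on the data is w = (n/σ²)/(n/σ² + 1/τ₀²) = 0.175742/(0.175742+0.0255183) = 0.87321.
Posterior mean = w·x̄ + (1−w)·μ₀ = 0.87321·155.42 + 0.12679·148.2 = 154.505. Posterior variance = 1/(0.175742+0.0255183) = 4.96869, so SD = 2.229.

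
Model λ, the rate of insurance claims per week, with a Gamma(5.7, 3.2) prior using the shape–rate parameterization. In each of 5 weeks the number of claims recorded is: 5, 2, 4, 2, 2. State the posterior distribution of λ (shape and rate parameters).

Posterior: Gamma(shape=20.7, rate=8.2)

The Poisson likelihood adds the total count to the shape and the number of exposure periods to the rate. Here ∑xᵢ = 15 and n = 5, so shape 5.7→20.7 and rate 3.2→8.2.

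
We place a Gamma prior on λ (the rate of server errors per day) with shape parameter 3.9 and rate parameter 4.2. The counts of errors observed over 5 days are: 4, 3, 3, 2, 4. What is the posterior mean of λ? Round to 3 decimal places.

Total count ∑xᵢ = 16 over n = 5 days.
Gamma is conjugate to the Poisson likelihood: posterior is Gamma(shape = 3.9+16 = 19.9, rate = 4.2+5 = 9.2).
Posterior mean = shape/rate = 19.9/9.2 = 2.163.

Posterior mean ≈ 2.163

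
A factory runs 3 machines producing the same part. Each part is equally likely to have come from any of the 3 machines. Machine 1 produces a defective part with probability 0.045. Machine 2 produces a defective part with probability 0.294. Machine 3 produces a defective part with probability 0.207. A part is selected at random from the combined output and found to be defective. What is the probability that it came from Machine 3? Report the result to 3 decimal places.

Posterior probability ≈ 0.379

P(defective|M1) = 0.045; P(defective|M2) = 0.294; P(defective|M3) = 0.207.
Prior × likelihood for each source: 0.333333·0.045=0.01500, 0.333333·0.294=0.09800, 0.333333·0.207=0.06900. Summing gives P(defective) = 0.18200.
P(Machine 3 | defective) = 0.06900 / 0.18200 = 0.379.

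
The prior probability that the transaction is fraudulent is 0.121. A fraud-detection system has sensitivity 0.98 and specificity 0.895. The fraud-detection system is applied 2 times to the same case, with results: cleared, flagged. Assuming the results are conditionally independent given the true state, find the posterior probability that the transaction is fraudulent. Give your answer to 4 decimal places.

Let H be the event that the transaction is fraudulent; start with P(H) = 0.121. P('flagged'|H) = 0.98, P('flagged'|¬H) = 0.105.
Update on result 1 ('cleared'): P(H) ← 0.02·0.1210 / (0.02·0.1210 + 0.895·0.8790) = 0.0024200/0.78912 = 0.0031.
Update on result 2 ('flagged'): P(H) ← 0.98·0.0031 / (0.98·0.0031 + 0.105·0.9969) = 0.0030054/0.10768 = 0.0279.

Posterior P(H) ≈ 0.0279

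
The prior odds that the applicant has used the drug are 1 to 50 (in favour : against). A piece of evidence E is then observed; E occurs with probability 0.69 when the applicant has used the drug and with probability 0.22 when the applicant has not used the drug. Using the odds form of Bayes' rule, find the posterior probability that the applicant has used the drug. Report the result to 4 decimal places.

Posterior probability ≈ 0.0590

Prior odds = 1/50 = 0.020000. In log-odds, ln(0.020000) = -3.9120.
Add log likelihood ratio: ln(3.1364) = 1.1431.
Posterior log-odds = -2.7690, so posterior odds = exp(-2.7690) = 0.062727. Converting, P(H|E) = 0.062727/1.0627 = 0.0590.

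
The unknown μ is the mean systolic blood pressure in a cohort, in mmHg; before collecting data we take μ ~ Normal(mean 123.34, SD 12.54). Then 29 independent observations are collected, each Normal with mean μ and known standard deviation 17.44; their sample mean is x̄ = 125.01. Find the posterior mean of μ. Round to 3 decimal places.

With known σ, the Normal prior is conjugate. Weight on the data is w = (n/σ²)/(n/σ² + 1/τ₀²) = 0.0953466/(0.0953466+0.00635924) = 0.93747.
Posterior mean = w·x̄ + (1−w)·μ₀ = 0.93747·125.01 + 0.062526·123.34 = 124.906.

Posterior mean ≈ 124.906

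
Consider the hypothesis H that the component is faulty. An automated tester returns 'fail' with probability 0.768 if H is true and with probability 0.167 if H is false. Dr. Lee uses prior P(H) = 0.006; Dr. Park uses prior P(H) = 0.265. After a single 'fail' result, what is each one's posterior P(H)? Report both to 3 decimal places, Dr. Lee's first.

P('+'|H) = 0.768, P('+'|¬H) = 0.167.
Dr. Lee: numerator 0.768·0.006 = 0.0046080; evidence = 0.0046080+0.167·0.994 = 0.17061; posterior = 0.027.
Dr. Park: numerator 0.768·0.265 = 0.20352; evidence = 0.20352+0.167·0.735 = 0.32627; posterior = 0.624.

Dr. Lee: 0.027; Dr. Park: 0.624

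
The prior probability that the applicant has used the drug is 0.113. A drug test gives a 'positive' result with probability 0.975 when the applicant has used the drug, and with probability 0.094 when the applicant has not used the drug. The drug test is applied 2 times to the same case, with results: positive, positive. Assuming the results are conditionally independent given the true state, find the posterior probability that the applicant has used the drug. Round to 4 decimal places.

With H the event that the applicant has used the drug, the joint likelihood of the observed sequence is P(data|H) = 0.975·0.975 = 0.95062 and P(data|¬H) = 0.094·0.094 = 0.0088360.
Bayes: P(H|data) = 0.113·0.95062 / (0.113·0.95062 + 0.887·0.0088360) = 0.10742/0.11526 = 0.9320.

Posterior P(H) ≈ 0.9320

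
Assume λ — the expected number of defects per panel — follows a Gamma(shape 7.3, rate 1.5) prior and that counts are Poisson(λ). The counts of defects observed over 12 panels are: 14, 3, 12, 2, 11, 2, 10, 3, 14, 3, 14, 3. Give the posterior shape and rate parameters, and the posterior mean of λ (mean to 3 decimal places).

Total count ∑xᵢ = 91 over n = 12 panels.
Gamma is conjugate to the Poisson likelihood: posterior is Gamma(shape = 7.3+91 = 98.3, rate = 1.5+12 = 13.5).
E[λ | data] = 98.3/13.5 = 7.281.

Posterior: Gamma(shape=98.3, rate=13.5); mean ≈ 7.281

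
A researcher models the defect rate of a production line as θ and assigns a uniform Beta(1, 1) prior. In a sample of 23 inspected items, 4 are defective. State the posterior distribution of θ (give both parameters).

Observing 4 successes and 19 failures updates Beta(1, 1) by adding the success and failure counts to the two shape parameters: α = 1+4 = 5, β = 1+19 = 20.

Posterior: Beta(5, 20)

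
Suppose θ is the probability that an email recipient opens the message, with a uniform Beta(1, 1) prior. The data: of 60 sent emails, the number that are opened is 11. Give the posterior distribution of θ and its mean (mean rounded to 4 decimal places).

Observing 11 successes and 49 failures updates Beta(1, 1) by adding the success and failure counts to the two shape parameters: α = 1+11 = 12, β = 1+49 = 50.
E[θ | data] = 12/(12+50) = 0.1935.

Posterior: Beta(12, 50); mean ≈ 0.1935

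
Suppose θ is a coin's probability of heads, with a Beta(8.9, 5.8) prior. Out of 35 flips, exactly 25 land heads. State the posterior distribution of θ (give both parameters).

The binomial likelihood is conjugate to the Beta prior: with 25 successes and 10 failures, the posterior is Beta(8.9+25, 5.8+10) = Beta(33.9, 15.8).

Posterior: Beta(33.9, 15.8)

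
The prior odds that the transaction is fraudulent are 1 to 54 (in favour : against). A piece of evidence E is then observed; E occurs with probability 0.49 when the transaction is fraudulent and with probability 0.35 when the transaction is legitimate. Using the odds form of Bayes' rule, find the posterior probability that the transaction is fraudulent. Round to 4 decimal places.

Prior odds = 1/54 = 0.018519. In log-odds, ln(0.018519) = -3.9890.
Add log likelihood ratio: ln(1.4000) = 0.33647.
Posterior log-odds = -3.6525, so posterior odds = exp(-3.6525) = 0.025926. Converting, P(H|E) = 0.025926/1.0259 = 0.0253.

Posterior probability ≈ 0.0253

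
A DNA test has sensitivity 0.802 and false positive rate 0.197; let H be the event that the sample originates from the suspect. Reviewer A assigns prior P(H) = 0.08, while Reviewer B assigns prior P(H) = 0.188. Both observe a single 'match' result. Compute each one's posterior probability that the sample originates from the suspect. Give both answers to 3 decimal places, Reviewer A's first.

The likelihood ratio for a 'match' result is 0.802/0.197 = 4.0711.
Reviewer A: prior odds 0.08/0.92 = 0.086957; posterior odds 0.35401; posterior probability 0.261.
Reviewer B: prior odds 0.188/0.812 = 0.23153; posterior odds 0.94256; posterior probability 0.485.

Reviewer A: 0.261; Reviewer B: 0.485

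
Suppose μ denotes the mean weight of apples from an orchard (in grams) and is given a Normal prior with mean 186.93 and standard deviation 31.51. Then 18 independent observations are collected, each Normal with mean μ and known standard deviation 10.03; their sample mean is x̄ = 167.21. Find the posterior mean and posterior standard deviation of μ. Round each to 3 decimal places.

Prior precision 1/τ₀² = 1/31.51² = 0.00100717; data precision n/σ² = 18/10.03² = 0.178925.
Posterior precision = 0.00100717 + 0.178925 = 0.179932, giving posterior SD = 1/√0.179932 = 2.357.
Posterior mean = (0.00100717·186.93 + 0.178925·167.21) / 0.179932 = 167.320.

Posterior mean ≈ 167.320; posterior SD ≈ 2.357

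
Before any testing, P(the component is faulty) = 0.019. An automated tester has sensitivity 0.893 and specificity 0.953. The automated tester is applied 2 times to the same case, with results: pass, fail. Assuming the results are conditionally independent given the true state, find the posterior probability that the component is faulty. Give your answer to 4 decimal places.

Posterior P(H) ≈ 0.0397

With H the event that the component is faulty, the joint likelihood of the observed sequence is P(data|H) = 0.107·0.893 = 0.095551 and P(data|¬H) = 0.953·0.047 = 0.044791.
Bayes: P(H|data) = 0.019·0.095551 / (0.019·0.095551 + 0.981·0.044791) = 0.0018155/0.045755 = 0.0397.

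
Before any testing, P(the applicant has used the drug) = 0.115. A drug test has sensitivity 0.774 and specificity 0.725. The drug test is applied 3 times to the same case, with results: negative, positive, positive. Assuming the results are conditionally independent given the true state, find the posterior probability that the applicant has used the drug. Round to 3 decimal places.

Let H be the event that the applicant has used the drug; start with P(H) = 0.115. P('positive'|H) = 0.774, P('positive'|¬H) = 0.275.
Update on result 1 ('negative'): P(H) ← 0.226·0.1150 / (0.226·0.1150 + 0.725·0.8850) = 0.025990/0.66761 = 0.0389.
Update on result 2 ('positive'): P(H) ← 0.774·0.0389 / (0.774·0.0389 + 0.275·0.9611) = 0.030132/0.29443 = 0.1023.
Update on result 3 ('positive'): P(H) ← 0.774·0.1023 / (0.774·0.1023 + 0.275·0.8977) = 0.079211/0.32607 = 0.2429.

Posterior P(H) ≈ 0.243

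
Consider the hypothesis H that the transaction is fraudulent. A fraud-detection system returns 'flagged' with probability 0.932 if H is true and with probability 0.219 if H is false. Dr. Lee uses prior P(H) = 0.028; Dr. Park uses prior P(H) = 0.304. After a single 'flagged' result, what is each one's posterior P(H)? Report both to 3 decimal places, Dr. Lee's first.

The likelihood ratio for a 'flagged' result is 0.932/0.219 = 4.2557.
Dr. Lee: prior odds 0.028/0.972 = 0.028807; posterior odds 0.12259; posterior probability 0.109.
Dr. Park: prior odds 0.304/0.696 = 0.43678; posterior odds 1.8588; posterior probability 0.650.

Dr. Lee: 0.109; Dr. Park: 0.650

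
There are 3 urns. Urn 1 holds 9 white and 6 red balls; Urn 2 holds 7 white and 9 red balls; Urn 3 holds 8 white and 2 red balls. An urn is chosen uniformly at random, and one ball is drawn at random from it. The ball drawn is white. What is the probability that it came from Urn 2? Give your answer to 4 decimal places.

P(white|Urn 1) = 0.6; P(white|Urn 2) = 0.4375; P(white|Urn 3) = 0.8.
Prior × likelihood for each source: 0.333333·0.6=0.2000, 0.333333·0.4375=0.1458, 0.333333·0.8=0.2667. Summing gives P(white) = 0.61250.
P(Urn 2 | white) = 0.1458 / 0.61250 = 0.2381.

Posterior probability ≈ 0.2381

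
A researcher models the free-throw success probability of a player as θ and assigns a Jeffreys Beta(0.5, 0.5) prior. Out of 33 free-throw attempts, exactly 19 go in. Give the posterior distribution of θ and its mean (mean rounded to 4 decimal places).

Posterior: Beta(19.5, 14.5); mean ≈ 0.5735

The binomial likelihood is conjugate to the Beta prior: with 19 successes and 14 failures, the posterior is Beta(0.5+19, 0.5+14) = Beta(19.5, 14.5).
Posterior mean = α/(α+β) = 19.5/34 = 0.5735.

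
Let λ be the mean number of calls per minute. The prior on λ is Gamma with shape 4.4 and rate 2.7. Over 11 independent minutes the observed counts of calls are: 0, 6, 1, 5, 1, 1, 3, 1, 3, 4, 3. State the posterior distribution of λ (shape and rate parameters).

Posterior: Gamma(shape=32.4, rate=13.7)

Total count ∑xᵢ = 28 over n = 11 minutes.
Gamma is conjugate to the Poisson likelihood: posterior is Gamma(shape = 4.4+28 = 32.4, rate = 2.7+11 = 13.7).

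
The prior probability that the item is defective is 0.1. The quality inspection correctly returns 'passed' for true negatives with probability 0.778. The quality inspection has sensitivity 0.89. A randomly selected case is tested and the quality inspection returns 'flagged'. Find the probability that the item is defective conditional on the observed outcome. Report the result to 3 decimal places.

P(H | E) ≈ 0.308

Let H be the event that the item is defective. P(H) = 0.1, so P(¬H) = 0.9. With E the 'flagged' result, P(E|H) = 0.89 and P(E|¬H) = 0.222.
P(E) = 0.89·0.1 + 0.222·0.9 = 0.089000 + 0.19980 = 0.28880.
By Bayes' theorem, P(H|E) = 0.089000 / 0.28880 = 0.308.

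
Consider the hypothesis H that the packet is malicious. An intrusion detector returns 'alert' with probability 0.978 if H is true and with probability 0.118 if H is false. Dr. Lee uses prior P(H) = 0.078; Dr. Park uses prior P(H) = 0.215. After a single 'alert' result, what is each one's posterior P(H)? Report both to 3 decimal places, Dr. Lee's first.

P('+'|H) = 0.978, P('+'|¬H) = 0.118.
Dr. Lee: numerator 0.978·0.078 = 0.076284; evidence = 0.076284+0.118·0.922 = 0.18508; posterior = 0.412.
Dr. Park: numerator 0.978·0.215 = 0.21027; evidence = 0.21027+0.118·0.785 = 0.30290; posterior = 0.694.

Dr. Lee: 0.412; Dr. Park: 0.694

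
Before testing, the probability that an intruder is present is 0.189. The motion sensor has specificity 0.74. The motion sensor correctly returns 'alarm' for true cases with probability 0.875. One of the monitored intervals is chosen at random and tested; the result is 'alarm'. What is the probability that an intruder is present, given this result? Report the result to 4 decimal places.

P(H | E) ≈ 0.4396

Write H for 'an intruder is present'. Prior odds H:¬H = 0.189/0.811 = 0.23305. For the 'alarm' outcome, the likelihood ratio is 0.875/0.26 = 3.3654.
Posterior odds = 0.23305 × 3.3654 = 0.78429, so P(H|E) = 0.78429/(1+0.78429) = 0.4396.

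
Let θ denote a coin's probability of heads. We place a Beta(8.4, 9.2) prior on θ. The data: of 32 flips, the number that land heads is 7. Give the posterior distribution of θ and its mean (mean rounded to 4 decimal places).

Posterior: Beta(15.4, 34.2); mean ≈ 0.3105

Observing 7 successes and 25 failures updates Beta(8.4, 9.2) by adding the success and failure counts to the two shape parameters: α = 8.4+7 = 15.4, β = 9.2+25 = 34.2.
Posterior mean = α/(α+β) = 15.4/49.6 = 0.3105.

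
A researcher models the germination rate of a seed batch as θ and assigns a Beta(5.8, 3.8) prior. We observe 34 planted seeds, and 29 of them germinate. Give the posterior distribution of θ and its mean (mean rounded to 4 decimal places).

Posterior: Beta(34.8, 8.8); mean ≈ 0.7982

The binomial likelihood is conjugate to the Beta prior: with 29 successes and 5 failures, the posterior is Beta(5.8+29, 3.8+5) = Beta(34.8, 8.8).
E[θ | data] = 34.8/(34.8+8.8) = 0.7982.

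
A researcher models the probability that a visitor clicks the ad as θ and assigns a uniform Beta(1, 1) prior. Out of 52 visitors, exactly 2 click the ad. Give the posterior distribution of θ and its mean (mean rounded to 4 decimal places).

The binomial likelihood is conjugate to the Beta prior: with 2 successes and 50 failures, the posterior is Beta(1+2, 1+50) = Beta(3, 51).
Posterior mean = α/(α+β) = 3/54 = 0.0556.

Posterior: Beta(3, 51); mean ≈ 0.0556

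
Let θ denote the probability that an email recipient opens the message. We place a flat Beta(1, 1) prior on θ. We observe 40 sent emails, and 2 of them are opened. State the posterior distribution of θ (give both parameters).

The binomial likelihood is conjugate to the Beta prior: with 2 successes and 38 failures, the posterior is Beta(1+2, 1+38) = Beta(3, 39).

Posterior: Beta(3, 39)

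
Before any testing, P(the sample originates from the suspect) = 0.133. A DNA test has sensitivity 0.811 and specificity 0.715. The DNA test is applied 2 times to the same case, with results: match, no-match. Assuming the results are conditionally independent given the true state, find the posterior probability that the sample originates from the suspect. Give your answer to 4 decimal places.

Posterior P(H) ≈ 0.1035

Let H be the event that the sample originates from the suspect; start with P(H) = 0.133. P('match'|H) = 0.811, P('match'|¬H) = 0.285.
Update on result 1 ('match'): P(H) ← 0.811·0.1330 / (0.811·0.1330 + 0.285·0.8670) = 0.10786/0.35496 = 0.3039.
Update on result 2 ('no-match'): P(H) ← 0.189·0.3039 / (0.189·0.3039 + 0.715·0.6961) = 0.057432/0.55516 = 0.1035.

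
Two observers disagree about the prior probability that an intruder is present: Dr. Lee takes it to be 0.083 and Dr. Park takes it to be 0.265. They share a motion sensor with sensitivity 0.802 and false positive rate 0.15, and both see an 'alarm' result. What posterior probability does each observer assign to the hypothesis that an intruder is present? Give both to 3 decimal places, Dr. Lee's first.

Dr. Lee: 0.326; Dr. Park: 0.658

The likelihood ratio for an 'alarm' result is 0.802/0.15 = 5.3467.
Dr. Lee: prior odds 0.083/0.917 = 0.090513; posterior odds 0.48394; posterior probability 0.326.
Dr. Park: prior odds 0.265/0.735 = 0.36054; posterior odds 1.9277; posterior probability 0.658.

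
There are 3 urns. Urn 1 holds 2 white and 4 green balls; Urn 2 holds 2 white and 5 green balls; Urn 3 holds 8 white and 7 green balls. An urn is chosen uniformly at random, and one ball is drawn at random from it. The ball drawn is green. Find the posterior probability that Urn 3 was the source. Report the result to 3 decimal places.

Tabulate prior·likelihood by source: [1] prior 0.333333, lik 0.6667, product 0.2222; [2] prior 0.333333, lik 0.7143, product 0.2381; [3] prior 0.333333, lik 0.4667, product 0.1556.
Normalizing constant = 0.61587; the posterior for Urn 3 is its product over the sum, 0.1556/0.61587 = 0.253.

Posterior probability ≈ 0.253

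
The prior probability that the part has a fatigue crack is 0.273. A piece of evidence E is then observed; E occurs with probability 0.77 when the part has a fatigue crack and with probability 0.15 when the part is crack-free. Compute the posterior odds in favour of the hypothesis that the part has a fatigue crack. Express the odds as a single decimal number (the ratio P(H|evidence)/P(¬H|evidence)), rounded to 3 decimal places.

Prior odds = 0.273/(1−0.273) = 0.37552. In log-odds, ln(0.37552) = -0.97945.
Add log likelihood ratio: ln(5.1333) = 1.6358.
Posterior log-odds = 0.65630, so posterior odds = exp(0.65630) = 1.9276.

Posterior odds ≈ 1.928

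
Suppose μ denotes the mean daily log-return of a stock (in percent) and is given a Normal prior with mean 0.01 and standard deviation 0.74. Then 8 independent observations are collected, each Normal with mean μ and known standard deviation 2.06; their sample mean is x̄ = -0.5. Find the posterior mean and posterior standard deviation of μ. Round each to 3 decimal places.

Prior precision 1/τ₀² = 1/0.74² = 1.82615; data precision n/σ² = 8/2.06² = 1.88519.
Posterior precision = 1.82615 + 1.88519 = 3.71134, giving posterior SD = 1/√3.71134 = 0.519.
Posterior mean = (1.82615·0.01 + 1.88519·-0.5) / 3.71134 = -0.249.

Posterior mean ≈ -0.249; posterior SD ≈ 0.519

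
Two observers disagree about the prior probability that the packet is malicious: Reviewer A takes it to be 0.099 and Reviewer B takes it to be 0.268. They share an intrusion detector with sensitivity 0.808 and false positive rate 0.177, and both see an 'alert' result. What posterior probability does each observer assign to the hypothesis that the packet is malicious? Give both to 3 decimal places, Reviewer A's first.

P('+'|H) = 0.808, P('+'|¬H) = 0.177.
Reviewer A: numerator 0.808·0.099 = 0.079992; evidence = 0.079992+0.177·0.901 = 0.23947; posterior = 0.334.
Reviewer B: numerator 0.808·0.268 = 0.21654; evidence = 0.21654+0.177·0.732 = 0.34611; posterior = 0.626.

Reviewer A: 0.334; Reviewer B: 0.626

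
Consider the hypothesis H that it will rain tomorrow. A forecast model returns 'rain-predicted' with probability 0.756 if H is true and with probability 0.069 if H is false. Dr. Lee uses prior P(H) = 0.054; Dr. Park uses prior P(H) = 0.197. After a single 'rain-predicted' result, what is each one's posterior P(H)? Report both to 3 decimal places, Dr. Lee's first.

The likelihood ratio for a 'rain-predicted' result is 0.756/0.069 = 10.957.
Dr. Lee: prior odds 0.054/0.946 = 0.057082; posterior odds 0.62543; posterior probability 0.385.
Dr. Park: prior odds 0.197/0.803 = 0.24533; posterior odds 2.6880; posterior probability 0.729.

Dr. Lee: 0.385; Dr. Park: 0.729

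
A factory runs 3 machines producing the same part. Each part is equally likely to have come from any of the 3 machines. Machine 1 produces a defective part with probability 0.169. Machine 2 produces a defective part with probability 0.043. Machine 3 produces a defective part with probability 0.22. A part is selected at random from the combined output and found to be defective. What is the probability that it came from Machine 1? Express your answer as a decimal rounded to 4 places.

P(defective|M1) = 0.169; P(defective|M2) = 0.043; P(defective|M3) = 0.22.
Prior × likelihood for each source: 0.333333·0.169=0.05633, 0.333333·0.043=0.01433, 0.333333·0.22=0.07333. Summing gives P(defective) = 0.14400.
P(Machine 1 | defective) = 0.05633 / 0.14400 = 0.3912.

Posterior probability ≈ 0.3912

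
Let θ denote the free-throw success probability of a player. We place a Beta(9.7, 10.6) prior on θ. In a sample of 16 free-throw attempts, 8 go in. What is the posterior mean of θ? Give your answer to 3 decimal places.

Posterior mean ≈ 0.488

Observing 8 successes and 8 failures updates Beta(9.7, 10.6) by adding the success and failure counts to the two shape parameters: α = 9.7+8 = 17.7, β = 10.6+8 = 18.6.
E[θ | data] = 17.7/(17.7+18.6) = 0.488.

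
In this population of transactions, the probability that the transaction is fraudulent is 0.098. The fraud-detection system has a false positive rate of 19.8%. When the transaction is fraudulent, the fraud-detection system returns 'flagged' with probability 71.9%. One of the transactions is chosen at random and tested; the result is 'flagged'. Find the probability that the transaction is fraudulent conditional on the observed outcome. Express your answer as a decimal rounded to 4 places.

Write H for 'the transaction is fraudulent'. Prior odds H:¬H = 0.098/0.902 = 0.10865. For the 'flagged' outcome, the likelihood ratio is 0.719/0.198 = 3.6313.
Posterior odds = 0.10865 × 3.6313 = 0.39453, so P(H|E) = 0.39453/(1+0.39453) = 0.2829.

P(H | E) ≈ 0.2829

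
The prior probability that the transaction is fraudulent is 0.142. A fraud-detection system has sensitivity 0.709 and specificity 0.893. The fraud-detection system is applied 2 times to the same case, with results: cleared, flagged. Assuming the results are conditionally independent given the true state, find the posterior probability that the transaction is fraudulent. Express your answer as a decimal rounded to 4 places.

Posterior P(H) ≈ 0.2633

Let H be the event that the transaction is fraudulent; start with P(H) = 0.142. P('flagged'|H) = 0.709, P('flagged'|¬H) = 0.107.
Update on result 1 ('cleared'): P(H) ← 0.291·0.1420 / (0.291·0.1420 + 0.893·0.8580) = 0.041322/0.80752 = 0.0512.
Update on result 2 ('flagged'): P(H) ← 0.709·0.0512 / (0.709·0.0512 + 0.107·0.9488) = 0.036281/0.13781 = 0.2633.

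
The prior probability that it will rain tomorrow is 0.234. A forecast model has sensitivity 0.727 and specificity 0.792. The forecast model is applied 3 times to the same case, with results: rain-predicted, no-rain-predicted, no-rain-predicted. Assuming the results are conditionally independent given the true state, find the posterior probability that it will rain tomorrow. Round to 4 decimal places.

Let H be the event that it will rain tomorrow; start with P(H) = 0.234. P('rain-predicted'|H) = 0.727, P('rain-predicted'|¬H) = 0.208.
Update on result 1 ('rain-predicted'): P(H) ← 0.727·0.2340 / (0.727·0.2340 + 0.208·0.7660) = 0.17012/0.32945 = 0.5164.
Update on result 2 ('no-rain-predicted'): P(H) ← 0.273·0.5164 / (0.273·0.5164 + 0.792·0.4836) = 0.14097/0.52400 = 0.2690.
Update on result 3 ('no-rain-predicted'): P(H) ← 0.273·0.2690 / (0.273·0.2690 + 0.792·0.7310) = 0.073445/0.65237 = 0.1126.

Posterior P(H) ≈ 0.1126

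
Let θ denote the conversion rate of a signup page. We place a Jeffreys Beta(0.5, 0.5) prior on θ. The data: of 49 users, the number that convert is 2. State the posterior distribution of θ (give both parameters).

Posterior: Beta(2.5, 47.5)

Observing 2 successes and 47 failures updates Beta(0.5, 0.5) by adding the success and failure counts to the two shape parameters: α = 0.5+2 = 2.5, β = 0.5+47 = 47.5.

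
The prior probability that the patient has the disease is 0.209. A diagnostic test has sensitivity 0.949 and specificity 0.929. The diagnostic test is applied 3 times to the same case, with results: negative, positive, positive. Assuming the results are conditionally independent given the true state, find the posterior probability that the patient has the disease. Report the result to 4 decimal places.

Posterior P(H) ≈ 0.7216

Let H be the event that the patient has the disease; start with P(H) = 0.209. P('positive'|H) = 0.949, P('positive'|¬H) = 0.071.
Update on result 1 ('negative'): P(H) ← 0.051·0.2090 / (0.051·0.2090 + 0.929·0.7910) = 0.010659/0.74550 = 0.0143.
Update on result 2 ('positive'): P(H) ← 0.949·0.0143 / (0.949·0.0143 + 0.071·0.9857) = 0.013569/0.083553 = 0.1624.
Update on result 3 ('positive'): P(H) ← 0.949·0.1624 / (0.949·0.1624 + 0.071·0.8376) = 0.15411/0.21358 = 0.7216.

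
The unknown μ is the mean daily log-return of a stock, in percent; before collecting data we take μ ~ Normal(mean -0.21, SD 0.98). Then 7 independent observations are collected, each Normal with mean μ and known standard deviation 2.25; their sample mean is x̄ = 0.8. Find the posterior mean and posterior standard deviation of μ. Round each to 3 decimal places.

Prior precision 1/τ₀² = 1/0.98² = 1.04123; data precision n/σ² = 7/2.25² = 1.38272.
Posterior precision = 1.04123 + 1.38272 = 2.42395, giving posterior SD = 1/√2.42395 = 0.642.
Posterior mean = (1.04123·-0.21 + 1.38272·0.8) / 2.42395 = 0.366.

Posterior mean ≈ 0.366; posterior SD ≈ 0.642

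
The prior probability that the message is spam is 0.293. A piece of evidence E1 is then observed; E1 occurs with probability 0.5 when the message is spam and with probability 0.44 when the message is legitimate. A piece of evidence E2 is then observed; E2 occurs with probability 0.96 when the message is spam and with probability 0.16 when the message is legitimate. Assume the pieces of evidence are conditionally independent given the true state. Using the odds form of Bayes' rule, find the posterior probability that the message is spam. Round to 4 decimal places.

Posterior probability ≈ 0.7386

Prior odds = 0.293/(1−0.293) = 0.41443.
Likelihood ratio for E1 = 0.5/0.44 = 1.1364.
Likelihood ratio for E2 = 0.96/0.16 = 6.0000.
Posterior odds = prior odds × LR₁ × LR₂ = 2.8256.
Posterior probability = odds/(1+odds) = 2.8256/3.8256 = 0.7386.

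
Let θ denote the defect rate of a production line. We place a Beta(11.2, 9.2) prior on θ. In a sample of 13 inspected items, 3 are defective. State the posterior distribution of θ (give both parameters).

Posterior: Beta(14.2, 19.2)

The binomial likelihood is conjugate to the Beta prior: with 3 successes and 10 failures, the posterior is Beta(11.2+3, 9.2+10) = Beta(14.2, 19.2).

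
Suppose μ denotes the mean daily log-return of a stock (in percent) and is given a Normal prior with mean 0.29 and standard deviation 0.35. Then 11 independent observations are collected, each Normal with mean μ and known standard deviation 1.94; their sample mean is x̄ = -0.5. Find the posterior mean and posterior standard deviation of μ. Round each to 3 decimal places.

Posterior mean ≈ 0.082; posterior SD ≈ 0.300

Prior precision 1/τ₀² = 1/0.35² = 8.16327; data precision n/σ² = 11/1.94² = 2.92273.
Posterior precision = 8.16327 + 2.92273 = 11.0860, giving posterior SD = 1/√11.0860 = 0.300.
Posterior mean = (8.16327·0.29 + 2.92273·-0.5) / 11.0860 = 0.082.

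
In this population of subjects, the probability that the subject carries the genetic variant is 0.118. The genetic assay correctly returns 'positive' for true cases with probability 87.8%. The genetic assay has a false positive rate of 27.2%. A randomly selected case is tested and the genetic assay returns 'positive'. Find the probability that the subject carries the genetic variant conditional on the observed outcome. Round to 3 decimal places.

Let H be the event that the subject carries the genetic variant. P(H) = 0.118, so P(¬H) = 0.882. With E the 'positive' result, P(E|H) = 0.878 and P(E|¬H) = 0.272.
P(E) = 0.878·0.118 + 0.272·0.882 = 0.10360 + 0.23990 = 0.34351.
By Bayes' theorem, P(H|E) = 0.10360 / 0.34351 = 0.302.

P(H | E) ≈ 0.302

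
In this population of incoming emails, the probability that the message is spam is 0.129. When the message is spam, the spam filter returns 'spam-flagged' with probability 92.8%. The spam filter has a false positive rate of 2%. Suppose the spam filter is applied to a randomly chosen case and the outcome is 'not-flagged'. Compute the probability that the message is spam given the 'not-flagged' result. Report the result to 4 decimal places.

Let H be the event that the message is spam. P(H) = 0.129, so P(¬H) = 0.871. With E the 'not-flagged' result, P(E|H) = 0.072 and P(E|¬H) = 0.98.
P(E) = 0.072·0.129 + 0.98·0.871 = 0.0092880 + 0.85358 = 0.86287.
By Bayes' theorem, P(H|E) = 0.0092880 / 0.86287 = 0.0108.

P(H | E) ≈ 0.0108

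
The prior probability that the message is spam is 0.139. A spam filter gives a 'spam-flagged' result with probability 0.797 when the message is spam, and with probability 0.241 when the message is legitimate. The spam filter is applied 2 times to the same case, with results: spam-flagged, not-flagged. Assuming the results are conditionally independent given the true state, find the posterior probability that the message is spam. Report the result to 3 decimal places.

Let H be the event that the message is spam; start with P(H) = 0.139. P('spam-flagged'|H) = 0.797, P('spam-flagged'|¬H) = 0.241.
Update on result 1 ('spam-flagged'): P(H) ← 0.797·0.1390 / (0.797·0.1390 + 0.241·0.8610) = 0.11078/0.31828 = 0.3481.
Update on result 2 ('not-flagged'): P(H) ← 0.203·0.3481 / (0.203·0.3481 + 0.759·0.6519) = 0.070657/0.56548 = 0.1250.

Posterior P(H) ≈ 0.125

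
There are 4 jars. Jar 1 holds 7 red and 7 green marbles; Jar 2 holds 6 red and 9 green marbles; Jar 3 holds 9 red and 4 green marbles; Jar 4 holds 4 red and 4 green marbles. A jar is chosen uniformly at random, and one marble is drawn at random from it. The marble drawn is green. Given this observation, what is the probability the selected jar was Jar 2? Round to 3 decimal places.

Posterior probability ≈ 0.315

P(green|Jar 1) = 0.5; P(green|Jar 2) = 0.6; P(green|Jar 3) = 0.3077; P(green|Jar 4) = 0.5.
Prior × likelihood for each source: 0.25·0.5=0.1250, 0.25·0.6=0.1500, 0.25·0.3077=0.07692, 0.25·0.5=0.1250. Summing gives P(green) = 0.47692.
P(Jar 2 | green) = 0.1500 / 0.47692 = 0.315.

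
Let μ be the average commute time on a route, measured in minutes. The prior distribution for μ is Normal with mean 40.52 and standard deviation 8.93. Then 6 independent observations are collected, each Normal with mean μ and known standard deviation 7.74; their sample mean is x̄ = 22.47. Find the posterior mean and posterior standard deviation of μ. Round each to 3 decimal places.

With known σ, the Normal prior is conjugate. Weight on the data is w = (n/σ²)/(n/σ² + 1/τ₀²) = 0.100154/(0.100154+0.0125400) = 0.88873.
Posterior mean = w·x̄ + (1−w)·μ₀ = 0.88873·22.47 + 0.11127·40.52 = 24.479. Posterior variance = 1/(0.100154+0.0125400) = 8.87357, so SD = 2.979.

Posterior mean ≈ 24.479; posterior SD ≈ 2.979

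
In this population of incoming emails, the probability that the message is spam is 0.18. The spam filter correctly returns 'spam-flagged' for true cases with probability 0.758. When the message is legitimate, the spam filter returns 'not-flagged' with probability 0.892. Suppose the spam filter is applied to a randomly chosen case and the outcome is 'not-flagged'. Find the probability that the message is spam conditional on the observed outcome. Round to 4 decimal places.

Let H be the event that the message is spam. P(H) = 0.18, so P(¬H) = 0.82. With E the 'not-flagged' result, P(E|H) = 0.242 and P(E|¬H) = 0.892.
P(E) = 0.242·0.18 + 0.892·0.82 = 0.043560 + 0.73144 = 0.77500.
By Bayes' theorem, P(H|E) = 0.043560 / 0.77500 = 0.0562.

P(H | E) ≈ 0.0562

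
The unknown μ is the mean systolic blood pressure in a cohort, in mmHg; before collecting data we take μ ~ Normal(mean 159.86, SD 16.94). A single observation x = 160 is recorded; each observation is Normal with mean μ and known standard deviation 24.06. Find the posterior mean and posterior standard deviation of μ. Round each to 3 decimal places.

Posterior mean ≈ 159.906; posterior SD ≈ 13.851

Prior precision 1/τ₀² = 1/16.94² = 0.00348476; data precision n/σ² = 1/24.06² = 0.00172746.
Posterior precision = 0.00348476 + 0.00172746 = 0.00521223, giving posterior SD = 1/√0.00521223 = 13.851.
Posterior mean = (0.00348476·159.86 + 0.00172746·160) / 0.00521223 = 159.906.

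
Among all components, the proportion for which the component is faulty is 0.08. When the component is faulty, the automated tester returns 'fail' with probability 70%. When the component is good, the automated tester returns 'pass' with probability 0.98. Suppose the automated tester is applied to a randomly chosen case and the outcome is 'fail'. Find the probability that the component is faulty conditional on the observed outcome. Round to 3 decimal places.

P(H | E) ≈ 0.753

Write H for 'the component is faulty'. Prior odds H:¬H = 0.08/0.92 = 0.086957. For the 'fail' outcome, the likelihood ratio is 0.7/0.02 = 35.000.
Posterior odds = 0.086957 × 35.000 = 3.0435, so P(H|E) = 3.0435/(1+3.0435) = 0.753.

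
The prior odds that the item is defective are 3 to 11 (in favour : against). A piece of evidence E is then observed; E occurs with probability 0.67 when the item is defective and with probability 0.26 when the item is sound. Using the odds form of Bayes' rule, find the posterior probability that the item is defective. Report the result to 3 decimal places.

Prior odds = 3/11 = 0.27273.
Likelihood ratio for E = 0.67/0.26 = 2.5769.
Posterior odds = prior odds × LR = 0.70280.
Posterior probability = odds/(1+odds) = 0.70280/1.7028 = 0.413.

Posterior probability ≈ 0.413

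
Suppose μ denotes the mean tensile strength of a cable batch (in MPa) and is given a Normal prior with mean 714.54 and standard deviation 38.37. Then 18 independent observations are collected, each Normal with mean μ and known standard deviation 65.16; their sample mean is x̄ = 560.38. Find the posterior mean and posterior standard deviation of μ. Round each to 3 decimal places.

With known σ, the Normal prior is conjugate. Weight on the data is w = (n/σ²)/(n/σ² + 1/τ₀²) = 0.00423946/(0.00423946+0.00067923) = 0.86191.
Posterior mean = w·x̄ + (1−w)·μ₀ = 0.86191·560.38 + 0.13809·714.54 = 581.668. Posterior variance = 1/(0.00423946+0.00067923) = 203.306, so SD = 14.259.

Posterior mean ≈ 581.668; posterior SD ≈ 14.259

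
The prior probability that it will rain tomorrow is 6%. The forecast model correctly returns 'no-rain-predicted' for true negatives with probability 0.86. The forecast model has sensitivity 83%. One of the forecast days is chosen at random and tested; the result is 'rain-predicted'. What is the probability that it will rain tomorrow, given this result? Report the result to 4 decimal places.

P(H | E) ≈ 0.2745

Let H be the event that it will rain tomorrow. P(H) = 0.06, so P(¬H) = 0.94. With E the 'rain-predicted' result, P(E|H) = 0.83 and P(E|¬H) = 0.14.
P(E) = 0.83·0.06 + 0.14·0.94 = 0.049800 + 0.13160 = 0.18140.
By Bayes' theorem, P(H|E) = 0.049800 / 0.18140 = 0.2745.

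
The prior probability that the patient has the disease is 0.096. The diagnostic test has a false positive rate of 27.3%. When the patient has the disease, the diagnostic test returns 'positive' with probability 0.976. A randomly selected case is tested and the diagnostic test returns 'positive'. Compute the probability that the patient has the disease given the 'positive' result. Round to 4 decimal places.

P(H | E) ≈ 0.2752

Write H for 'the patient has the disease'. Prior odds H:¬H = 0.096/0.904 = 0.10619. For the 'positive' outcome, the likelihood ratio is 0.976/0.273 = 3.5751.
Posterior odds = 0.10619 × 3.5751 = 0.37966, so P(H|E) = 0.37966/(1+0.37966) = 0.2752.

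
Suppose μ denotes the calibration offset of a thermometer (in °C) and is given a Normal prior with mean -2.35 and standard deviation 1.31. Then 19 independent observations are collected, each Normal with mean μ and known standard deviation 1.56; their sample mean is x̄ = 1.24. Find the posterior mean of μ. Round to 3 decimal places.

Posterior mean ≈ 0.991

Prior precision 1/τ₀² = 1/1.31² = 0.582717; data precision n/σ² = 19/1.56² = 7.80736.
Posterior precision = 0.582717 + 7.80736 = 8.39008.
Posterior mean = (0.582717·-2.35 + 7.80736·1.24) / 8.39008 = 0.991.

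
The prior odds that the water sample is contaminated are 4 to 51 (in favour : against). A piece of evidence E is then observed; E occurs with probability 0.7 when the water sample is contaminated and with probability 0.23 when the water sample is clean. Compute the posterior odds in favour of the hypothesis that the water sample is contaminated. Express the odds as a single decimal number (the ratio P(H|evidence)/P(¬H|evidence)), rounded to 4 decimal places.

Prior odds = 4/51 = 0.078431. In log-odds, ln(0.078431) = -2.5455.
Add log likelihood ratio: ln(3.0435) = 1.1130.
Posterior log-odds = -1.4325, so posterior odds = exp(-1.4325) = 0.23870.

Posterior odds ≈ 0.2387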